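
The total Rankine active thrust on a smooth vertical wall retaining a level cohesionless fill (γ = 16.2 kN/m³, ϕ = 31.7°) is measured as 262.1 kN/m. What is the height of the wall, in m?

10.2 m

K_a = 0.3111. P_a = ½ K_a γ H² ⇒ H = √(2P_a/(K_a γ)).
H = √(2×262.1/(0.3111×16.2)) = 10.20 m.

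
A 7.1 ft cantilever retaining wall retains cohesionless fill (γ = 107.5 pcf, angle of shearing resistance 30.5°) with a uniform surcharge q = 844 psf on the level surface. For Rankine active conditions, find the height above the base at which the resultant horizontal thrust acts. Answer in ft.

3.18 ft

K_a = 0.3267.
Triangular part P₁ = ½K_aγH² = 885.1 at H/3 = 2.367 ft; rectangular part P₂ = K_a q H = 1958 at H/2 = 3.550 ft.
ȳ = (P₁·2.367 + P₂·3.550)/(P₁+P₂) = 3.182 ft.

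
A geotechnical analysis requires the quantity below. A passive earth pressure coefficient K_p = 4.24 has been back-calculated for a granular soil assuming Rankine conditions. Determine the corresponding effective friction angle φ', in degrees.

38.2°

K_p = (1+sin φ)/(1−sin φ) ⇒ sin φ = (K_p − 1)/(K_p + 1) = 0.6183.
φ = arcsin(0.6183) = 38.19°.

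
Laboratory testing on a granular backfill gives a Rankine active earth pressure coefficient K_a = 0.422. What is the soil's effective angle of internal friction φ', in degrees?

24.0°

K_a = tan²(45° − φ/2) ⇒ 45° − φ/2 = arctan(√0.422) = 33.01°.
φ = 2(45° − 33.01°) = 23.98°.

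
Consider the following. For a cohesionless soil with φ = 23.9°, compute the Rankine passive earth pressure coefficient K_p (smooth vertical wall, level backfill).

2.36

K_p = (1 + sin φ)/(1 − sin φ) = tan²(45° + 23.9°/2) = 2.362.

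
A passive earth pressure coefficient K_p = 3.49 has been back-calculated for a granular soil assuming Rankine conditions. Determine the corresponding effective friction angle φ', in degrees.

K_p = (1+sin φ)/(1−sin φ) ⇒ sin φ = (K_p − 1)/(K_p + 1) = 0.5546.
φ = arcsin(0.5546) = 33.68°.

33.7°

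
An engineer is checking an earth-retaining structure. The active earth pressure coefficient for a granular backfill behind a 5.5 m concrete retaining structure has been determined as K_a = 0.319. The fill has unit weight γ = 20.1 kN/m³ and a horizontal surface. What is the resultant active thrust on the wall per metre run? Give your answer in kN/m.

97.0 kN/m

P = ½ K_a γ H² = 0.5 × 0.319 × 20.1 × 5.5² = 96.98 kN/m.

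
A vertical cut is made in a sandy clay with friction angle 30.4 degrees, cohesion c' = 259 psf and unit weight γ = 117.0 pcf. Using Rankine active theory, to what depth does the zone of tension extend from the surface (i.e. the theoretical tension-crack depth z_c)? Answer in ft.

7.73 ft

K_a = tan²(45° − 30.4°/2) = 0.3280; √K_a = 0.5727.
The active pressure is zero where K_a γ z = 2c√K_a, so z_c = 2c/(γ√K_a) = 2×259/(117.0×0.5727) = 7.731 ft.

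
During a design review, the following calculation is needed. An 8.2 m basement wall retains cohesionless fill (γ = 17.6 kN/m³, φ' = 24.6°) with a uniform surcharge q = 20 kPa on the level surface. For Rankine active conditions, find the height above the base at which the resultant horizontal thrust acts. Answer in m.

3.03 m

K_a = 0.4121.
Triangular part P₁ = ½K_aγH² = 243.9 at H/3 = 2.733 m; rectangular part P₂ = K_a q H = 67.59 at H/2 = 4.100 m.
ȳ = (P₁·2.733 + P₂·4.100)/(P₁+P₂) = 3.030 m.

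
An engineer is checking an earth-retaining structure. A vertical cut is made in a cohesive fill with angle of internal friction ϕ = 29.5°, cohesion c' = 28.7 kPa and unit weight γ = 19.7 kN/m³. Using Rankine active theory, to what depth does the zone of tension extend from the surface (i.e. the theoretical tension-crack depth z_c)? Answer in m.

5.00 m

K_a = tan²(45° − 29.5°/2) = 0.3401; √K_a = 0.5832.
The active pressure is zero where K_a γ z = 2c√K_a, so z_c = 2c/(γ√K_a) = 2×28.7/(19.7×0.5832) = 4.996 m.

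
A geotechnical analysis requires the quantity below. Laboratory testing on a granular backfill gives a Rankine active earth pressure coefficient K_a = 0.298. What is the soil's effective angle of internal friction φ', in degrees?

K_a = tan²(45° − φ/2) ⇒ 45° − φ/2 = arctan(√0.298) = 28.63°.
φ = 2(45° − 28.63°) = 32.74°.

32.7°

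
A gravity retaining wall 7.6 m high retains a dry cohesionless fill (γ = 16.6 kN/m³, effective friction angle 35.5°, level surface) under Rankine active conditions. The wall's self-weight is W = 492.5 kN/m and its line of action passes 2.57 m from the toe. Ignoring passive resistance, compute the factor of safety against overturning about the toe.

3.93

K_a = tan²(45° − 35.5°/2) = 0.2653.
P_a = ½K_aγH² = 0.5×0.2653×16.6×7.6² = 127.2 kN/m, acting at H/3 = 2.533 m above the base.
Overturning moment M_o = P_a × H/3 = 127.2 × 2.533 = 322.2.
Resisting moment M_r = W × 2.57 = 492.5 × 2.57 = 1266.
FS_overturning = M_r/M_o = 1266/322.2 = 3.929.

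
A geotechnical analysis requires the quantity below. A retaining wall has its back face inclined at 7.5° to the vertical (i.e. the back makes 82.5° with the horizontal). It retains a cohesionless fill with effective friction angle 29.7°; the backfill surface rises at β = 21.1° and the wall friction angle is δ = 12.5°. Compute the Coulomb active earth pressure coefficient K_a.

0.523

K_a = sin²(α+φ) / [sin²α · sin(α−δ) · (1 + √{sin(φ+δ)sin(φ−β) / (sin(α−δ)sin(α+β))})²].
With α = 82.5°, φ = 29.7°, δ = 12.5°, β = 21.1°: K_a = 0.5234.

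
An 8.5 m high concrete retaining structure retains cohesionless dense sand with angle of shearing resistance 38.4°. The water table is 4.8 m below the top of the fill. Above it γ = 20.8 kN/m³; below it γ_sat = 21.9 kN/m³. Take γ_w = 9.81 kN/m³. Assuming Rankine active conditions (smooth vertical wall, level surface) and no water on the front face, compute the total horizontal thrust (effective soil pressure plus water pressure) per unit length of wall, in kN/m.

229 kN/m

K_a = tan²(45° − φ/2) = 0.2337.
γ' = 21.9 − 9.81 = 12.09 kN/m³. Depth below WT = 3.7 m.
σ'_h at WT = K_a γ d_w = 23.33 kPa; at base = 23.33 + K_a γ' × 3.7 = 33.79 kPa.
P₁ (0–4.8 m) = ½×23.33×4.8 = 56.00. P₂ (4.8–8.5 m) = ½(23.33+33.79)×3.7 = 105.7.
P_w = ½ γ_w h₂² = 0.5×9.81×3.7² = 67.15. Total = 56.00+105.7+67.15 = 228.8 kN/m.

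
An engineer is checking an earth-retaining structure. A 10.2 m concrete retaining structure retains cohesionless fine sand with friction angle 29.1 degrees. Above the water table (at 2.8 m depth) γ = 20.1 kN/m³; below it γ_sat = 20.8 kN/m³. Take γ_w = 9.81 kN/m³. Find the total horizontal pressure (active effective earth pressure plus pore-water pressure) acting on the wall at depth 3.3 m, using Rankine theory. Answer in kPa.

K_a = (1 − sin φ)/(1 + sin φ) = 0.3456.
γ' = 20.8 − 9.81 = 10.99 kN/m³.
Effective vertical stress at 3.3 m: σ'_v = 20.1×2.8 + 10.99×0.500 = 61.77 kPa.
σ'_h = K_a σ'_v = 0.3456 × 61.77 = 21.35 kPa; u = γ_w × 0.500 = 4.905 kPa.
Total σ_h = 21.35 + 4.905 = 26.25 kPa.

26.3 kPa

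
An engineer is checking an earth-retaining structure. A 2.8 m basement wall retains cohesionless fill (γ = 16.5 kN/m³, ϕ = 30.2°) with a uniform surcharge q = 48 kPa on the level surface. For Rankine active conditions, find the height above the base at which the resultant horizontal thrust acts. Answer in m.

K_a = 0.3307.
Triangular part P₁ = ½K_aγH² = 21.39 at H/3 = 0.9333 m; rectangular part P₂ = K_a q H = 44.44 at H/2 = 1.400 m.
ȳ = (P₁·0.9333 + P₂·1.400)/(P₁+P₂) = 1.248 m.

1.25 m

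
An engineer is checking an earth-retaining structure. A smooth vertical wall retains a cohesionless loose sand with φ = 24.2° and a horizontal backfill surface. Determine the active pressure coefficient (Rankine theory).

0.419

K_a = tan²(45° − φ/2) = tan²(32.90°) = 0.4185.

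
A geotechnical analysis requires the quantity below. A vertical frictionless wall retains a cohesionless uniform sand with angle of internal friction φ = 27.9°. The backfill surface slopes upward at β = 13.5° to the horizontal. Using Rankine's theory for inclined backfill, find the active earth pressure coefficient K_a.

0.400

K_a = cos β · (cos β − √(cos²β − cos²φ)) / (cos β + √(cos²β − cos²φ)).
cos β = 0.9724, cos φ = 0.8838, √(cos²β − cos²φ) = 0.4055.
K_a = 0.9724 × (0.9724 − 0.4055)/(0.9724 + 0.4055) = 0.4000.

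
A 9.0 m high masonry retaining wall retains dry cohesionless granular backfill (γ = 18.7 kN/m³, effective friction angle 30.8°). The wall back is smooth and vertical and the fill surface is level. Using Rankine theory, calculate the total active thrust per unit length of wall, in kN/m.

244 kN/m

K_a = tan²(45° − φ/2) = 0.3227.
P_a = ½ K_a γ H² = 0.5 × 0.3227 × 18.7 × 9.0² = 244.4 kN/m.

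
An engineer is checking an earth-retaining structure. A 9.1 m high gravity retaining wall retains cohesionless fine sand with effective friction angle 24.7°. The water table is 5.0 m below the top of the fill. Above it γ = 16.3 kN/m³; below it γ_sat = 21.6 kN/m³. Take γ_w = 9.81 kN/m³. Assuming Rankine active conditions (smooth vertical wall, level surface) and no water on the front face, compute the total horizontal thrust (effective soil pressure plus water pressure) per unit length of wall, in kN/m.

K_a = tan²(45° − φ/2) = 0.4106.
γ' = 21.6 − 9.81 = 11.79 kN/m³. Depth below WT = 4.1 m.
σ'_h at WT = K_a γ d_w = 33.46 kPa; at base = 33.46 + K_a γ' × 4.1 = 53.31 kPa.
P₁ (0–5.0 m) = ½×33.46×5.0 = 83.65. P₂ (5.0–9.1 m) = ½(33.46+53.31)×4.1 = 177.9.
P_w = ½ γ_w h₂² = 0.5×9.81×4.1² = 82.45. Total = 83.65+177.9+82.45 = 344.0 kN/m.

344 kN/m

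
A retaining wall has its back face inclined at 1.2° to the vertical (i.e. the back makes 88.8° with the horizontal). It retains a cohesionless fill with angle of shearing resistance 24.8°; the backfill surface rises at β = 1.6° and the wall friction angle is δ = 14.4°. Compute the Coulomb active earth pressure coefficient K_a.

0.383

K_a = sin²(α+φ) / [sin²α · sin(α−δ) · (1 + √{sin(φ+δ)sin(φ−β) / (sin(α−δ)sin(α+β))})²].
With α = 88.8°, φ = 24.8°, δ = 14.4°, β = 1.6°: K_a = 0.3833.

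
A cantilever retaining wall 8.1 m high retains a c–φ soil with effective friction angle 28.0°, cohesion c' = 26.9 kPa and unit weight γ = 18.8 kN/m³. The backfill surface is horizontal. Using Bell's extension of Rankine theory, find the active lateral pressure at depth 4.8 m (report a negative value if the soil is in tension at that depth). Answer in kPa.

K_a = (1 − sin φ)/(1 + sin φ) = 0.3610.
σ_a = K_a γ z − 2c√K_a = 0.3610×18.8×4.8 − 2×26.9×0.6009 = 0.2534 kPa.

0.253 kPa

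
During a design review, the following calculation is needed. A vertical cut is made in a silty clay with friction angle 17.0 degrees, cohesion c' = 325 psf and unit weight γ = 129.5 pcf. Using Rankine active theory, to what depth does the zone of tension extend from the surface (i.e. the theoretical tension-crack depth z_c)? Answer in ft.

6.78 ft

K_a = tan²(45° − 17.0°/2) = 0.5475; √K_a = 0.7400.
The active pressure is zero where K_a γ z = 2c√K_a, so z_c = 2c/(γ√K_a) = 2×325/(129.5×0.7400) = 6.783 ft.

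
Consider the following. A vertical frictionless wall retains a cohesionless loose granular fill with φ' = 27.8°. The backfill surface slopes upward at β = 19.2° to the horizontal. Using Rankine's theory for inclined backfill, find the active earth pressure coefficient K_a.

K_a = cos β · (cos β − √(cos²β − cos²φ)) / (cos β + √(cos²β − cos²φ)).
cos β = 0.9444, cos φ = 0.8846, √(cos²β − cos²φ) = 0.3307.
K_a = 0.9444 × (0.9444 − 0.3307)/(0.9444 + 0.3307) = 0.4545.

0.455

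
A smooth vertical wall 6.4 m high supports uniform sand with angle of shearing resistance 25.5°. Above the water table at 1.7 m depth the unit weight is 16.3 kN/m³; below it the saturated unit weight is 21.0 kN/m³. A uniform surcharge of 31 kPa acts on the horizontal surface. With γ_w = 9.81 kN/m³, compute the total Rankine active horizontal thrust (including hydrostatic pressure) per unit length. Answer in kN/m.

K_a = tan²(45° − φ/2) = 0.3981.
γ' = 21.0 − 9.81 = 11.19 kN/m³. h₂ = H − d_w = 4.7 m.
σ'_h: at surface K_a·q = 12.34; at WT K_a(q+γd_w) = 23.37; at base K_a(q+γd_w+γ'h₂) = 44.31 kPa.
P₁ = ½(12.34+23.37)×1.7 = 30.36; P₂ = ½(23.37+44.31)×4.7 = 159.1; P_w = ½γ_w h₂² = 108.4.
Total = 30.36+159.1+108.4 = 297.8 kN/m.

298 kN/m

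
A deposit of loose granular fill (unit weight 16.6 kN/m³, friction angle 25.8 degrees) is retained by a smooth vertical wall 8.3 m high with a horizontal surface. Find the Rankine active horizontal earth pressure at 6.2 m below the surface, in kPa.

40.5 kPa

K_a = (1 − sin φ)/(1 + sin φ) = 0.3935.
σ_h = K_a γ z = 0.3935 × 16.6 × 6.2 = 40.50 kPa.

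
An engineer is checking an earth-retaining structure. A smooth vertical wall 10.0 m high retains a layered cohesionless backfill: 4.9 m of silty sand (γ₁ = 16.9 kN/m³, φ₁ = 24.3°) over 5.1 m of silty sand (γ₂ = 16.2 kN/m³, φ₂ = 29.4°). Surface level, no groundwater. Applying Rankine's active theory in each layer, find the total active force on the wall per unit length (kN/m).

K_a1 = tan²(45°−24.3°/2) = 0.4169; K_a2 = tan²(45°−29.4°/2) = 0.3415.
Layer 1: σ at base = K_a1 γ₁ h₁ = 34.52 kPa; P₁ = ½×34.52×4.9 = 84.59.
Layer 2: σ_v at top = γ₁h₁ = 82.81; σ_h top = K_a2×82.81 = 28.28; σ_h base = K_a2×(82.81+16.2×5.1) = 56.49.
P₂ = ½(28.28+56.49)×5.1 = 216.2. Total P_a = 84.59+216.2 = 300.7 kN/m.

301 kN/m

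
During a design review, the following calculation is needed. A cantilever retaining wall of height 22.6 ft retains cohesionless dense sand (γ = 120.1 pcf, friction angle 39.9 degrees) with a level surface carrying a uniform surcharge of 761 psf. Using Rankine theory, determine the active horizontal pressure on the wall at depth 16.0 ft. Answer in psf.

586 psf

K_a = (1 − sin φ)/(1 + sin φ) = 0.2184.
σ_v = γz + q = 120.1 × 16.0 + 761 = 2683 psf.
σ_h = K_a σ_v = 0.2184 × 2683 = 586.0 psf.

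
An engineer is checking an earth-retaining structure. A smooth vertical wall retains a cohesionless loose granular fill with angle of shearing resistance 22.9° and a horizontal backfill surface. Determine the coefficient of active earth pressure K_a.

0.440

K_a = (1 − sin φ)/(1 + sin φ) = (1 − sin 22.9°)/(1 + sin 22.9°) = 0.4398.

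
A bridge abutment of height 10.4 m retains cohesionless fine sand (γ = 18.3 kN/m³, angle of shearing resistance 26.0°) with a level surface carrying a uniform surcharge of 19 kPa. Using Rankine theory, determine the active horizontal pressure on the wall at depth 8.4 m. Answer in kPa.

K_a = (1 − sin φ)/(1 + sin φ) = 0.3905.
σ_v = γz + q = 18.3 × 8.4 + 19 = 172.7 kPa.
σ_h = K_a σ_v = 0.3905 × 172.7 = 67.44 kPa.

67.4 kPa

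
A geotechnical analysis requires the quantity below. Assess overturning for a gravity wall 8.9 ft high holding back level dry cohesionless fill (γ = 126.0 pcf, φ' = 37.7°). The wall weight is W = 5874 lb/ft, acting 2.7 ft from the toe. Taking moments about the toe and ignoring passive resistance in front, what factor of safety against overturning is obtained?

K_a = tan²(45° − 37.7°/2) = 0.2411.
P_a = ½K_aγH² = 0.5×0.2411×126.0×8.9² = 1203 lb/ft, acting at H/3 = 2.967 ft above the base.
Overturning moment M_o = P_a × H/3 = 1203 × 2.967 = 3569.
Resisting moment M_r = W × 2.7 = 5874 × 2.7 = 15860.
FS_overturning = M_r/M_o = 15860/3569 = 4.444.

4.44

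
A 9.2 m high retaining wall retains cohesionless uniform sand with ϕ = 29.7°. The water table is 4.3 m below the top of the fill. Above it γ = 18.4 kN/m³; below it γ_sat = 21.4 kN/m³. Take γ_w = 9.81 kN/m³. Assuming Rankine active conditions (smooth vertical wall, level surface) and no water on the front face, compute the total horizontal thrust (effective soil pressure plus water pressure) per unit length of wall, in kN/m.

353 kN/m

K_a = tan²(45° − φ/2) = 0.3374.
γ' = 21.4 − 9.81 = 11.59 kN/m³. Depth below WT = 4.9 m.
σ'_h at WT = K_a γ d_w = 26.69 kPa; at base = 26.69 + K_a γ' × 4.9 = 45.85 kPa.
P₁ (0–4.3 m) = ½×26.69×4.3 = 57.39. P₂ (4.3–9.2 m) = ½(26.69+45.85)×4.9 = 177.7.
P_w = ½ γ_w h₂² = 0.5×9.81×4.9² = 117.8. Total = 57.39+177.7+117.8 = 352.9 kN/m.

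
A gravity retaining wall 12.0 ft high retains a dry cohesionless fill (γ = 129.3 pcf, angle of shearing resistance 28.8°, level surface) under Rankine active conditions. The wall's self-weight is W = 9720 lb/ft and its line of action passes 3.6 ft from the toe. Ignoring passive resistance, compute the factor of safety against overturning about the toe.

K_a = tan²(45° − 28.8°/2) = 0.3498.
P_a = ½K_aγH² = 0.5×0.3498×129.3×12.0² = 3256 lb/ft, acting at H/3 = 4.000 ft above the base.
Overturning moment M_o = P_a × H/3 = 3256 × 4.000 = 13020.
Resisting moment M_r = W × 3.6 = 9720 × 3.6 = 34990.
FS_overturning = M_r/M_o = 34990/13020 = 2.687.

2.69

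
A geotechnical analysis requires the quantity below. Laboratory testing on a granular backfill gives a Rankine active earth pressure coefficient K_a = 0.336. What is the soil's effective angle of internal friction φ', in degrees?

29.8°

K_a = tan²(45° − φ/2) ⇒ 45° − φ/2 = arctan(√0.336) = 30.10°.
φ = 2(45° − 30.10°) = 29.80°.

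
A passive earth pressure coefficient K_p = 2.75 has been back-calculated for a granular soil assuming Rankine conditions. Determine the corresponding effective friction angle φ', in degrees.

K_p = (1+sin φ)/(1−sin φ) ⇒ sin φ = (K_p − 1)/(K_p + 1) = 0.4667.
φ = arcsin(0.4667) = 27.82°.

27.8°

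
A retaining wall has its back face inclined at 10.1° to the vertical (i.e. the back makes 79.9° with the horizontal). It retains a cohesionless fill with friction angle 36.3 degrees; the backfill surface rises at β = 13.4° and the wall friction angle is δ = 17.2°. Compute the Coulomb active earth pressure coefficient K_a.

0.368

K_a = sin²(α+φ) / [sin²α · sin(α−δ) · (1 + √{sin(φ+δ)sin(φ−β) / (sin(α−δ)sin(α+β))})²].
With α = 79.9°, φ = 36.3°, δ = 17.2°, β = 13.4°: K_a = 0.3680.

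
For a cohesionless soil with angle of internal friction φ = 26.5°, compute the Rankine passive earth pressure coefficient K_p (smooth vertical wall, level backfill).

2.61

K_p = (1 + sin φ)/(1 − sin φ) = tan²(45° + 26.5°/2) = 2.611.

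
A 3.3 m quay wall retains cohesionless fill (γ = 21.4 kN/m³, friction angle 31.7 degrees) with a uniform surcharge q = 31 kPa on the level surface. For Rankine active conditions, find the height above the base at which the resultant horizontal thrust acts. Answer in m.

1.36 m

K_a = 0.3111.
Triangular part P₁ = ½K_aγH² = 36.25 at H/3 = 1.100 m; rectangular part P₂ = K_a q H = 31.82 at H/2 = 1.650 m.
ȳ = (P₁·1.100 + P₂·1.650)/(P₁+P₂) = 1.357 m.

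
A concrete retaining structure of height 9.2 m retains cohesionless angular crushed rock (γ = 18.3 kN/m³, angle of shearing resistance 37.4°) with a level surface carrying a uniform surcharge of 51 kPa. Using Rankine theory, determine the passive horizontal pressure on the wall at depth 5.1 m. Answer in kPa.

K_p = (1 + sin φ)/(1 − sin φ) = 4.094.
σ_v = γz + q = 18.3 × 5.1 + 51 = 144.3 kPa.
σ_h = K_p σ_v = 4.094 × 144.3 = 590.9 kPa.

591 kPa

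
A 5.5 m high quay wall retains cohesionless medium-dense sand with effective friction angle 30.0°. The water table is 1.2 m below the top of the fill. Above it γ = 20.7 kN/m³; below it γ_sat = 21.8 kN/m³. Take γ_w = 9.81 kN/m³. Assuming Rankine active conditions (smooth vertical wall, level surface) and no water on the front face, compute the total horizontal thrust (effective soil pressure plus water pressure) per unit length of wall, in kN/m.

168 kN/m

K_a = tan²(45° − φ/2) = 0.3333.
γ' = 21.8 − 9.81 = 11.99 kN/m³. Depth below WT = 4.3 m.
σ'_h at WT = K_a γ d_w = 8.280 kPa; at base = 8.280 + K_a γ' × 4.3 = 25.47 kPa.
P₁ (0–1.2 m) = ½×8.280×1.2 = 4.968. P₂ (1.2–5.5 m) = ½(8.280+25.47)×4.3 = 72.55.
P_w = ½ γ_w h₂² = 0.5×9.81×4.3² = 90.69. Total = 4.968+72.55+90.69 = 168.2 kN/m.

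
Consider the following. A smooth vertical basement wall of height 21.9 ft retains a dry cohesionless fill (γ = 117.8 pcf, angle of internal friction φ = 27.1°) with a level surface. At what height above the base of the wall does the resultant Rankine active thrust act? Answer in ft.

K_a = 0.3741.
The pressure distribution is triangular, so the resultant acts at H/3 above the base = 21.9/3 = 7.300 ft.

7.30 ft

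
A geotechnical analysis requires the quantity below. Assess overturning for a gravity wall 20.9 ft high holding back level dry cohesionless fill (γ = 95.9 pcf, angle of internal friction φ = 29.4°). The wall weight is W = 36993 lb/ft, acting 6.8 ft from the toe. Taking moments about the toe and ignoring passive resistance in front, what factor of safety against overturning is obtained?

5.05

K_a = tan²(45° − 29.4°/2) = 0.3415.
P_a = ½K_aγH² = 0.5×0.3415×95.9×20.9² = 7152 lb/ft, acting at H/3 = 6.967 ft above the base.
Overturning moment M_o = P_a × H/3 = 7152 × 6.967 = 49830.
Resisting moment M_r = W × 6.8 = 36993 × 6.8 = 251600.
FS_overturning = M_r/M_o = 251600/49830 = 5.049.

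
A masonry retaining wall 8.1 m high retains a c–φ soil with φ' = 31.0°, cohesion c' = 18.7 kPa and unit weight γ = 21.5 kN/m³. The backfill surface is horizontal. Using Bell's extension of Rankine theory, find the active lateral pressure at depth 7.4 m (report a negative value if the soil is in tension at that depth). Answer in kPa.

29.8 kPa

K_a = (1 − sin φ)/(1 + sin φ) = 0.3201.
σ_a = K_a γ z − 2c√K_a = 0.3201×21.5×7.4 − 2×18.7×0.5658 = 29.77 kPa.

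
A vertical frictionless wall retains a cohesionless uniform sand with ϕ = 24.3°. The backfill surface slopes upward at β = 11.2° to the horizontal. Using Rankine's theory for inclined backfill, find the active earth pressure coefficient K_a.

0.451

K_a = cos β · (cos β − √(cos²β − cos²φ)) / (cos β + √(cos²β − cos²φ)).
cos β = 0.9810, cos φ = 0.9114, √(cos²β − cos²φ) = 0.3628.
K_a = 0.9810 × (0.9810 − 0.3628)/(0.9810 + 0.3628) = 0.4513.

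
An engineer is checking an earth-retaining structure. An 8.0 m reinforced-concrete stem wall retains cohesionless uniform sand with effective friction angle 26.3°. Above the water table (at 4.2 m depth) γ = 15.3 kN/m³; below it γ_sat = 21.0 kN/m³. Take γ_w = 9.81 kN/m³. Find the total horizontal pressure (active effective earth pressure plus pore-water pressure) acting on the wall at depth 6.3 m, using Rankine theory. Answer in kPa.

54.5 kPa

K_a = (1 − sin φ)/(1 + sin φ) = 0.3859.
γ' = 21.0 − 9.81 = 11.19 kN/m³.
Effective vertical stress at 6.3 m: σ'_v = 15.3×4.2 + 11.19×2.10 = 87.76 kPa.
σ'_h = K_a σ'_v = 0.3859 × 87.76 = 33.87 kPa; u = γ_w × 2.10 = 20.60 kPa.
Total σ_h = 33.87 + 20.60 = 54.47 kPa.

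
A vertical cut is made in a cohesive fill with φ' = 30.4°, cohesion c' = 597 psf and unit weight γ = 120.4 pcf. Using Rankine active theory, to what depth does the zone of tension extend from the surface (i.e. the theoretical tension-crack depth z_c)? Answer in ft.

17.3 ft

K_a = tan²(45° − 30.4°/2) = 0.3280; √K_a = 0.5727.
The active pressure is zero where K_a γ z = 2c√K_a, so z_c = 2c/(γ√K_a) = 2×597/(120.4×0.5727) = 17.32 ft.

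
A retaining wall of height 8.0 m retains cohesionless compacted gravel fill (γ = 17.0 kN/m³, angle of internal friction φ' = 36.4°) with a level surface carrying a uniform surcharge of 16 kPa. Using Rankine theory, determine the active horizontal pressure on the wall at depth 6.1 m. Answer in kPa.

30.5 kPa

K_a = (1 − sin φ)/(1 + sin φ) = 0.2552.
σ_v = γz + q = 17.0 × 6.1 + 16 = 119.7 kPa.
σ_h = K_a σ_v = 0.2552 × 119.7 = 30.54 kPa.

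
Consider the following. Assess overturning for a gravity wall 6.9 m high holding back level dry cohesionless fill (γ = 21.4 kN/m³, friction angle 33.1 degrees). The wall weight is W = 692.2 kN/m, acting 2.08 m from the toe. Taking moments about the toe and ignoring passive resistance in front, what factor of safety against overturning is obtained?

K_a = tan²(45° − 33.1°/2) = 0.2936.
P_a = ½K_aγH² = 0.5×0.2936×21.4×6.9² = 149.6 kN/m, acting at H/3 = 2.300 m above the base.
Overturning moment M_o = P_a × H/3 = 149.6 × 2.300 = 344.0.
Resisting moment M_r = W × 2.08 = 692.2 × 2.08 = 1440.
FS_overturning = M_r/M_o = 1440/344.0 = 4.186.

4.19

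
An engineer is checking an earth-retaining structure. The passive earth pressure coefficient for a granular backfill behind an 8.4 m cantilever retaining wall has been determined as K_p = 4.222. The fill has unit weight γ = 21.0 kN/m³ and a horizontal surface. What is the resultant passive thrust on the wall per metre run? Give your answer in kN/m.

P = ½ K_p γ H² = 0.5 × 4.222 × 21.0 × 8.4² = 3128 kN/m.

3130 kN/m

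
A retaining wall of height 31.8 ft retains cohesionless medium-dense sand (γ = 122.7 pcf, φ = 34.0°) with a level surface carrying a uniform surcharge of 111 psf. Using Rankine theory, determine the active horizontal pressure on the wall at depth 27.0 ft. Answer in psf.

K_a = (1 − sin φ)/(1 + sin φ) = 0.2827.
σ_v = γz + q = 122.7 × 27.0 + 111 = 3424 psf.
σ_h = K_a σ_v = 0.2827 × 3424 = 968.0 psf.

968 psf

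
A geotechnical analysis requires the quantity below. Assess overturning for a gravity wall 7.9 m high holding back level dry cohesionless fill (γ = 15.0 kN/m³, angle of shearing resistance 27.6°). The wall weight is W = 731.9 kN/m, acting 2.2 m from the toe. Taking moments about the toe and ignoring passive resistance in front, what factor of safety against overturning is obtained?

K_a = tan²(45° − 27.6°/2) = 0.3668.
P_a = ½K_aγH² = 0.5×0.3668×15.0×7.9² = 171.7 kN/m, acting at H/3 = 2.633 m above the base.
Overturning moment M_o = P_a × H/3 = 171.7 × 2.633 = 452.1.
Resisting moment M_r = W × 2.2 = 731.9 × 2.2 = 1610.
FS_overturning = M_r/M_o = 1610/452.1 = 3.562.

3.56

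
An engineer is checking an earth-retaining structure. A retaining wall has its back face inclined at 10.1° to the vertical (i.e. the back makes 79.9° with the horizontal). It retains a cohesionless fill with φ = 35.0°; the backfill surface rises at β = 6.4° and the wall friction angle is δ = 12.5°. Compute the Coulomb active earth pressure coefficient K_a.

K_a = sin²(α+φ) / [sin²α · sin(α−δ) · (1 + √{sin(φ+δ)sin(φ−β) / (sin(α−δ)sin(α+β))})²].
With α = 79.9°, φ = 35.0°, δ = 12.5°, β = 6.4°: K_a = 0.3508.

0.351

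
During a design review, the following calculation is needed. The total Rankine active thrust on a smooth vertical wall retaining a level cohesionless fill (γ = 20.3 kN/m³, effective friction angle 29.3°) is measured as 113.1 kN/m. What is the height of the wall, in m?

5.70 m

K_a = 0.3428. P_a = ½ K_a γ H² ⇒ H = √(2P_a/(K_a γ)).
H = √(2×113.1/(0.3428×20.3)) = 5.701 m.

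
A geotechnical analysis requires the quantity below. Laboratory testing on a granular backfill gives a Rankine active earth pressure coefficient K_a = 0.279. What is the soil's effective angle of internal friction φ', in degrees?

34.3°

K_a = tan²(45° − φ/2) ⇒ 45° − φ/2 = arctan(√0.279) = 27.84°.
φ = 2(45° − 27.84°) = 34.31°.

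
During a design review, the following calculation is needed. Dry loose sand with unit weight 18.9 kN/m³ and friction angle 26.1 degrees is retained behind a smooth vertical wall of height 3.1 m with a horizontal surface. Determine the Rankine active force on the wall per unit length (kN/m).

35.3 kN/m

K_a = tan²(45° − φ/2) = 0.3889.
P_a = ½ K_a γ H² = 0.5 × 0.3889 × 18.9 × 3.1² = 35.32 kN/m.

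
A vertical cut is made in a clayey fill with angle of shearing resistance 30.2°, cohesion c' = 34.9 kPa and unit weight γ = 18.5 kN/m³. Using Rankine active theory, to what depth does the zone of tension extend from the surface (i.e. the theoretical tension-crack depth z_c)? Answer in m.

6.56 m

K_a = tan²(45° − 30.2°/2) = 0.3307; √K_a = 0.5750.
The active pressure is zero where K_a γ z = 2c√K_a, so z_c = 2c/(γ√K_a) = 2×34.9/(18.5×0.5750) = 6.561 m.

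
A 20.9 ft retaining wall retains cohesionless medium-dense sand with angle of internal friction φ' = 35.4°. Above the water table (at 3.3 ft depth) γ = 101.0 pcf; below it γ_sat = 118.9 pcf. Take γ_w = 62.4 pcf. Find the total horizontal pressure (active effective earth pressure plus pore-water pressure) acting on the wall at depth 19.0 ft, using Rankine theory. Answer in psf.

K_a = (1 − sin φ)/(1 + sin φ) = 0.2664.
γ' = 118.9 − 62.4 = 56.50 pcf.
Effective vertical stress at 19.0 ft: σ'_v = 101.0×3.3 + 56.50×15.7 = 1220 psf.
σ'_h = K_a σ'_v = 0.2664 × 1220 = 325.1 psf; u = γ_w × 15.7 = 979.7 psf.
Total σ_h = 325.1 + 979.7 = 1305 psf.

1300 psf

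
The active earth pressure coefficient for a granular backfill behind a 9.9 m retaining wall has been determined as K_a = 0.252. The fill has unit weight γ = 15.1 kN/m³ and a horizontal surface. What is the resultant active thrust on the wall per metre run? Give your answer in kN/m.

P = ½ K_a γ H² = 0.5 × 0.252 × 15.1 × 9.9² = 186.5 kN/m.

186 kN/m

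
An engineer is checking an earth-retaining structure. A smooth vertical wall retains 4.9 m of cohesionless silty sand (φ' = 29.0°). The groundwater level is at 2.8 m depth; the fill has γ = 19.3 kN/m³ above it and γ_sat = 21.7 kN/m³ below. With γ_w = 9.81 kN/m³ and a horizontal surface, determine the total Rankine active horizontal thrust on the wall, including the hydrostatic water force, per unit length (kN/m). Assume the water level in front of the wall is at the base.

96.4 kN/m

K_a = tan²(45° − φ/2) = 0.3470.
γ' = 21.7 − 9.81 = 11.89 kN/m³. Depth below WT = 2.1 m.
σ'_h at WT = K_a γ d_w = 18.75 kPa; at base = 18.75 + K_a γ' × 2.1 = 27.41 kPa.
P₁ (0–2.8 m) = ½×18.75×2.8 = 26.25. P₂ (2.8–4.9 m) = ½(18.75+27.41)×2.1 = 48.47.
P_w = ½ γ_w h₂² = 0.5×9.81×2.1² = 21.63. Total = 26.25+48.47+21.63 = 96.35 kN/m.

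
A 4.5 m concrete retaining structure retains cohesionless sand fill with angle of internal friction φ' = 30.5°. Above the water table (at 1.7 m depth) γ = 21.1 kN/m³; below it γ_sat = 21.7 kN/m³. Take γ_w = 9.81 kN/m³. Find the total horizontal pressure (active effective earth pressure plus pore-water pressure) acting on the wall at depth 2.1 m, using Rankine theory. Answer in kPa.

17.2 kPa

K_a = (1 − sin φ)/(1 + sin φ) = 0.3267.
γ' = 21.7 − 9.81 = 11.89 kN/m³.
Effective vertical stress at 2.1 m: σ'_v = 21.1×1.7 + 11.89×0.400 = 40.63 kPa.
σ'_h = K_a σ'_v = 0.3267 × 40.63 = 13.27 kPa; u = γ_w × 0.400 = 3.924 kPa.
Total σ_h = 13.27 + 3.924 = 17.20 kPa.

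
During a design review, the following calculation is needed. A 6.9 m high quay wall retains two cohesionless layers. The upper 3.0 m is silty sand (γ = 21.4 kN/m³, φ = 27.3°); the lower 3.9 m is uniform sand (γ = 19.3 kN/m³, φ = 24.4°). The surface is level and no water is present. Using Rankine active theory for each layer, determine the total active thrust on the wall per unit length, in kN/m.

201 kN/m

K_a1 = tan²(45°−27.3°/2) = 0.3711; K_a2 = tan²(45°−24.4°/2) = 0.4153.
Layer 1: σ at base = K_a1 γ₁ h₁ = 23.83 kPa; P₁ = ½×23.83×3.0 = 35.74.
Layer 2: σ_v at top = γ₁h₁ = 64.20; σ_h top = K_a2×64.20 = 26.66; σ_h base = K_a2×(64.20+19.3×3.9) = 57.93.
P₂ = ½(26.66+57.93)×3.9 = 164.9. Total P_a = 35.74+164.9 = 200.7 kN/m.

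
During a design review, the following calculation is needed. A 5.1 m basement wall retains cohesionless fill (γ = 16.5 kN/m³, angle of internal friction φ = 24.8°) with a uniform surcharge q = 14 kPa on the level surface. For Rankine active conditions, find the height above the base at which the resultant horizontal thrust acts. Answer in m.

1.91 m

K_a = 0.4090.
Triangular part P₁ = ½K_aγH² = 87.76 at H/3 = 1.700 m; rectangular part P₂ = K_a q H = 29.20 at H/2 = 2.550 m.
ȳ = (P₁·1.700 + P₂·2.550)/(P₁+P₂) = 1.912 m.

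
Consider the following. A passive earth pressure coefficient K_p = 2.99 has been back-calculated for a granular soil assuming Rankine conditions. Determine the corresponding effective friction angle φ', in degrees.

K_p = (1+sin φ)/(1−sin φ) ⇒ sin φ = (K_p − 1)/(K_p + 1) = 0.4987.
φ = arcsin(0.4987) = 29.92°.

29.9°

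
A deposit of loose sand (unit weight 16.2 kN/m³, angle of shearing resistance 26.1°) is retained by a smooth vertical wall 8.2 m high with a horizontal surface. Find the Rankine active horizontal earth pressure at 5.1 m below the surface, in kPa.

32.1 kPa

K_a = (1 − sin φ)/(1 + sin φ) = 0.3889.
σ_h = K_a γ z = 0.3889 × 16.2 × 5.1 = 32.13 kPa.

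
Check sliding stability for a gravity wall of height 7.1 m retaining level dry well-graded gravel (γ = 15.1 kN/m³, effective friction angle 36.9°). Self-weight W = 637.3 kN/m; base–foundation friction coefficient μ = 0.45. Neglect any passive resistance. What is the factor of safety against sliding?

3.02

K_a = tan²(45° − 36.9°/2) = 0.2497.
P_a = ½K_aγH² = 0.5×0.2497×15.1×7.1² = 95.02 kN/m, acting at H/3 = 2.367 m above the base.
FS_sliding = μW / P_a = 0.45×637.3 / 95.02 = 3.018.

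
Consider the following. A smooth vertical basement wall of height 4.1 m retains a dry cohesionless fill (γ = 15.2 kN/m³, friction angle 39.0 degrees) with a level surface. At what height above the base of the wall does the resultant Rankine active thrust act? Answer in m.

K_a = 0.2275.
The pressure distribution is triangular, so the resultant acts at H/3 above the base = 4.1/3 = 1.367 m.

1.37 m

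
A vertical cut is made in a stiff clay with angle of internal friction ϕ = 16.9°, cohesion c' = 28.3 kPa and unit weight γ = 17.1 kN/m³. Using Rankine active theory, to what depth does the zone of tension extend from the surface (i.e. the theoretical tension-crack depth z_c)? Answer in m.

K_a = tan²(45° − 16.9°/2) = 0.5495; √K_a = 0.7413.
The active pressure is zero where K_a γ z = 2c√K_a, so z_c = 2c/(γ√K_a) = 2×28.3/(17.1×0.7413) = 4.465 m.

4.46 m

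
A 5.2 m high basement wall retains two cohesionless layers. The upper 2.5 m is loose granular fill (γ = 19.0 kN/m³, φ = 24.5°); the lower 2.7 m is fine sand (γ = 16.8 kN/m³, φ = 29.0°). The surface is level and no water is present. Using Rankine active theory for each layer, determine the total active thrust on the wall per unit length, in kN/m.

K_a1 = tan²(45°−24.5°/2) = 0.4137; K_a2 = tan²(45°−29.0°/2) = 0.3470.
Layer 1: σ at base = K_a1 γ₁ h₁ = 19.65 kPa; P₁ = ½×19.65×2.5 = 24.57.
Layer 2: σ_v at top = γ₁h₁ = 47.50; σ_h top = K_a2×47.50 = 16.48; σ_h base = K_a2×(47.50+16.8×2.7) = 32.22.
P₂ = ½(16.48+32.22)×2.7 = 65.75. Total P_a = 24.57+65.75 = 90.31 kN/m.

90.3 kN/m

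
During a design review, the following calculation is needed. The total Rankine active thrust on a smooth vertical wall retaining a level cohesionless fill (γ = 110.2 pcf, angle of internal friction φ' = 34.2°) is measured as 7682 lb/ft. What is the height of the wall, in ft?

K_a = 0.2803. P_a = ½ K_a γ H² ⇒ H = √(2P_a/(K_a γ)).
H = √(2×7682/(0.2803×110.2)) = 22.30 ft.

22.3 ft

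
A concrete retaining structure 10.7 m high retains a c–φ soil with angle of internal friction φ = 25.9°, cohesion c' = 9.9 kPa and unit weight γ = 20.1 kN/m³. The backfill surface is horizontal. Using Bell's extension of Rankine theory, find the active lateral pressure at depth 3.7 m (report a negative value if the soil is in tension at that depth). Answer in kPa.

K_a = (1 − sin φ)/(1 + sin φ) = 0.3920.
σ_a = K_a γ z − 2c√K_a = 0.3920×20.1×3.7 − 2×9.9×0.6261 = 16.76 kPa.

16.8 kPa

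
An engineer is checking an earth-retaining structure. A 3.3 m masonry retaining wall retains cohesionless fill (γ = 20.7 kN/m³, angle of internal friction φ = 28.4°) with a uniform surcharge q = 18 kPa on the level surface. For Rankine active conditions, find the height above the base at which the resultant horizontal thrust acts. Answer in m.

K_a = 0.3554.
Triangular part P₁ = ½K_aγH² = 40.05 at H/3 = 1.100 m; rectangular part P₂ = K_a q H = 21.11 at H/2 = 1.650 m.
ȳ = (P₁·1.100 + P₂·1.650)/(P₁+P₂) = 1.290 m.

1.29 m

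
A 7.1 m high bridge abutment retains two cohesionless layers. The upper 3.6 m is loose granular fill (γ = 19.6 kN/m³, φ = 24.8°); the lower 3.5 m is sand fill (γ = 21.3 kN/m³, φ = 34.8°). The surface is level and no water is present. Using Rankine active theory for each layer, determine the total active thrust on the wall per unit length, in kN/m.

K_a1 = tan²(45°−24.8°/2) = 0.4090; K_a2 = tan²(45°−34.8°/2) = 0.2733.
Layer 1: σ at base = K_a1 γ₁ h₁ = 28.86 kPa; P₁ = ½×28.86×3.6 = 51.95.
Layer 2: σ_v at top = γ₁h₁ = 70.56; σ_h top = K_a2×70.56 = 19.28; σ_h base = K_a2×(70.56+21.3×3.5) = 39.66.
P₂ = ½(19.28+39.66)×3.5 = 103.2. Total P_a = 51.95+103.2 = 155.1 kN/m.

155 kN/m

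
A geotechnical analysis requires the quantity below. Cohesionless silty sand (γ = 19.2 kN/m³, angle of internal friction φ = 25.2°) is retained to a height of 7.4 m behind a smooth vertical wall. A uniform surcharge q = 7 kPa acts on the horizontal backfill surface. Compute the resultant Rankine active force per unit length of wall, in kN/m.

233 kN/m

K_a = tan²(45° − φ/2) = 0.4027.
Soil triangle: ½ K_a γ H² = 0.5×0.4027×19.2×7.4² = 211.7 kN/m.
Surcharge rectangle: K_a q H = 0.4027×7×7.4 = 20.86 kN/m.
Total = 211.7 + 20.86 = 232.6 kN/m.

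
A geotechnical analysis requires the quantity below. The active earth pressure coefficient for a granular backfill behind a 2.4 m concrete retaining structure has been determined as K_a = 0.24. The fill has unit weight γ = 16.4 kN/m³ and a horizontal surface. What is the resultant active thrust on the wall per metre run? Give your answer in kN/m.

P = ½ K_a γ H² = 0.5 × 0.24 × 16.4 × 2.4² = 11.34 kN/m.

11.3 kN/m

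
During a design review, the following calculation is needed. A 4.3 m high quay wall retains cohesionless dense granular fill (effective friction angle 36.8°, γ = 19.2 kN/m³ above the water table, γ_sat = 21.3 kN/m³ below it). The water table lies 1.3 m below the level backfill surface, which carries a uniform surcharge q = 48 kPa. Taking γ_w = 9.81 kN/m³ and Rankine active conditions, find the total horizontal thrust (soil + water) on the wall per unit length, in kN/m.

K_a = tan²(45° − φ/2) = 0.2508.
γ' = 21.3 − 9.81 = 11.49 kN/m³. h₂ = H − d_w = 3.0 m.
σ'_h: at surface K_a·q = 12.04; at WT K_a(q+γd_w) = 18.30; at base K_a(q+γd_w+γ'h₂) = 26.94 kPa.
P₁ = ½(12.04+18.30)×1.3 = 19.72; P₂ = ½(18.30+26.94)×3.0 = 67.85; P_w = ½γ_w h₂² = 44.14.
Total = 19.72+67.85+44.14 = 131.7 kN/m.

132 kN/m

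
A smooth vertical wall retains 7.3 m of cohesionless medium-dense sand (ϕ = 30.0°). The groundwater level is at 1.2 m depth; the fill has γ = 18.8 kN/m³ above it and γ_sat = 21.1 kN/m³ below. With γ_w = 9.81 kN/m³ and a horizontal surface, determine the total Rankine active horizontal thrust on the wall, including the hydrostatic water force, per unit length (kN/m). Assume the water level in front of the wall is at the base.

K_a = tan²(45° − φ/2) = 0.3333.
γ' = 21.1 − 9.81 = 11.29 kN/m³. Depth below WT = 6.1 m.
σ'_h at WT = K_a γ d_w = 7.520 kPa; at base = 7.520 + K_a γ' × 6.1 = 30.48 kPa.
P₁ (0–1.2 m) = ½×7.520×1.2 = 4.512. P₂ (1.2–7.3 m) = ½(7.520+30.48)×6.1 = 115.9.
P_w = ½ γ_w h₂² = 0.5×9.81×6.1² = 182.5. Total = 4.512+115.9+182.5 = 302.9 kN/m.

303 kN/m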